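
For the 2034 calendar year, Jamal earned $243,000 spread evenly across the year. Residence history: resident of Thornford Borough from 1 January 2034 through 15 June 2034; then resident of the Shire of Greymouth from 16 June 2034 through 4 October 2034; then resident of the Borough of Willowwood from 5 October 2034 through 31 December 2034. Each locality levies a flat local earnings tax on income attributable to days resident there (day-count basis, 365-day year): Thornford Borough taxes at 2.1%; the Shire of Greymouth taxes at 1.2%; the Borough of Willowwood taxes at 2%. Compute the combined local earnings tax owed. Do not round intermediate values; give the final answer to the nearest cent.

$4,379.33

Thornford Borough, 1 January – 15 June 2034: 166 days → $243,000 × 2.1% × 166/365 = $2,320.8164
The Shire of Greymouth, 16 June – 4 October 2034: 111 days → $243,000 × 1.2% × 111/365 = $886.7836
The Borough of Willowwood, 5 October – 31 December 2034: 88 days → $243,000 × 2% × 88/365 = $1,171.7260
Total = $4,379.3260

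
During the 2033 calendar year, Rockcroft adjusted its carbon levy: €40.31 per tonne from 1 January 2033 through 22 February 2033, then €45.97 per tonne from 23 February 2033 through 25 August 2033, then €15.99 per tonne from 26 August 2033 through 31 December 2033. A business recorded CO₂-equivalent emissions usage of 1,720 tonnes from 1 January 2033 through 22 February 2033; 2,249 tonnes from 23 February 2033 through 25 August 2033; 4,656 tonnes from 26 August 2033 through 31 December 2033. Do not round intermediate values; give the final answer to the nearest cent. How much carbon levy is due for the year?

€247,169.17

1 January – 22 February 2033: 1,720 tonnes at €40.31/tonne → €69,333.20
23 February – 25 August 2033: 2,249 tonnes at €45.97/tonne → €103,386.53
26 August – 31 December 2033: 4,656 tonnes at €15.99/tonne → €74,449.44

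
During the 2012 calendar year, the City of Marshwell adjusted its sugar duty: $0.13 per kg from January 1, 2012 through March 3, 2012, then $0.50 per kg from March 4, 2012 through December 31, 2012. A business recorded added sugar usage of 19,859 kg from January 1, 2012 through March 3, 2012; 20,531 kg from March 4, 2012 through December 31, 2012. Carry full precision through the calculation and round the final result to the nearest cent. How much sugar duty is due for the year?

January 1 – March 3, 2012: 19,859 kg at $0.13/kg → $2,581.67
March 4 – December 31, 2012: 20,531 kg at $0.50/kg → $10,265.50

$12,847.17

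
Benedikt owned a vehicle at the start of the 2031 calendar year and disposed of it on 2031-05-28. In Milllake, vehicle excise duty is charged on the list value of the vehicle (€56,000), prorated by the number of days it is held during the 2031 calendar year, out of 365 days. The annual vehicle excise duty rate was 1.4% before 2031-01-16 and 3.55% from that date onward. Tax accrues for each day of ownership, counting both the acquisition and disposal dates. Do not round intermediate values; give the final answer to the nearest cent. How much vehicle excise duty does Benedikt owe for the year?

€756.61

2031-01-01 to 2031-01-15: 15 days at 1.4% → €56,000 × 1.4% × 15/365 = €32.2192
2031-01-16 to 2031-05-28: 133 days at 3.55% → €56,000 × 3.55% × 133/365 = €724.3945
Total = €756.6137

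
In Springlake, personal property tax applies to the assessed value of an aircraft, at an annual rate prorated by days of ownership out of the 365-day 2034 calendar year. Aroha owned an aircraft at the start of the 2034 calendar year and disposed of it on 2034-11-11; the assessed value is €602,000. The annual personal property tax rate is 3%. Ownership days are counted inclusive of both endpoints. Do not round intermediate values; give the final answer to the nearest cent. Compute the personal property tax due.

Days held (2034-01-01 to 2034-11-11): 315 out of 365
Tax = €602,000 × 3% × 315/365 = €15,586.0274

€15,586.03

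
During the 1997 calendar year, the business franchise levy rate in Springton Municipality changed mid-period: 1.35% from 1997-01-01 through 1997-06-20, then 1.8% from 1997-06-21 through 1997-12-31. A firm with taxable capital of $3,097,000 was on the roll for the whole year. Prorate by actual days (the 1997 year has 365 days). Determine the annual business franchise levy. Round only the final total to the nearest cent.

1997-01-01 to 1997-06-20: 171 days at 1.35% → $3,097,000 × 1.35% × 171/365 = $19,587.4644
1997-06-21 to 1997-12-31: 194 days at 1.8% → $3,097,000 × 1.8% × 194/365 = $29,629.3808
Total = $49,216.8452

$49,216.85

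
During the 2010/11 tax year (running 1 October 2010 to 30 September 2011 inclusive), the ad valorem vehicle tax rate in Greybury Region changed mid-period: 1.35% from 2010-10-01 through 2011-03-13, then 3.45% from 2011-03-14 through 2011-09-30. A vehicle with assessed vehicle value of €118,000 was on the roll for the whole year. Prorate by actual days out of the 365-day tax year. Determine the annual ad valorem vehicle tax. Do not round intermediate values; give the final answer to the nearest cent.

€2,957.60

2010-10-01 to 2011-03-13: 164 days at 1.35% → €118,000 × 1.35% × 164/365 = €715.7589
2011-03-14 to 2011-09-30: 201 days at 3.45% → €118,000 × 3.45% × 201/365 = €2,241.8384
Total = €2,957.5973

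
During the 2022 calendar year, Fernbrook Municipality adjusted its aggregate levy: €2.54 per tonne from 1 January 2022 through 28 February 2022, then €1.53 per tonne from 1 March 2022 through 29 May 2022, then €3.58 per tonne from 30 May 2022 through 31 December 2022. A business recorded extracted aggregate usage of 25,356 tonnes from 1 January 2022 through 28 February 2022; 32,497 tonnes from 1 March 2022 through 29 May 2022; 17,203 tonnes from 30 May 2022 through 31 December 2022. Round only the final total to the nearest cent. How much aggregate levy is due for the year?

€175,711.39

1 January – 28 February 2022: 25,356 tonnes at €2.54/tonne → €64,404.24
1 March – 29 May 2022: 32,497 tonnes at €1.53/tonne → €49,720.41
30 May – 31 December 2022: 17,203 tonnes at €3.58/tonne → €61,586.74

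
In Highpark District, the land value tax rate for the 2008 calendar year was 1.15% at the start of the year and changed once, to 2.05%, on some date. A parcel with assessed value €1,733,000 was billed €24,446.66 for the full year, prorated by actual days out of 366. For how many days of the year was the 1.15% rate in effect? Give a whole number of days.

260 days

Let d = days at the first rate; then 366 − d days at the second rate.
€1,733,000 × [1.15%·d + 2.05%·(366−d)] / 366 = €24,446.66
Solving gives d = 260, so the new rate took effect on 17 September 2008.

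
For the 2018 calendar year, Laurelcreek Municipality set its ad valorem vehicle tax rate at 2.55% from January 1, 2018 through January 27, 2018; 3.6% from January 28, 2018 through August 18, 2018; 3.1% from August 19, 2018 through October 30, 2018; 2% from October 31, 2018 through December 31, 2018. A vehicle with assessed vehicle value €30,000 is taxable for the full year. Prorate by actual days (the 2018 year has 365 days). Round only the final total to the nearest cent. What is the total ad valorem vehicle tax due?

January 1 – January 27, 2018: 27 days at 2.55% → €30,000 × 2.55% × 27/365 = €56.5890
January 28 – August 18, 2018: 203 days at 3.6% → €30,000 × 3.6% × 203/365 = €600.6575
August 19 – October 30, 2018: 73 days at 3.1% → €30,000 × 3.1% × 73/365 = €186.0000
October 31 – December 31, 2018: 62 days at 2% → €30,000 × 2% × 62/365 = €101.9178
Total = €945.1644

€945.16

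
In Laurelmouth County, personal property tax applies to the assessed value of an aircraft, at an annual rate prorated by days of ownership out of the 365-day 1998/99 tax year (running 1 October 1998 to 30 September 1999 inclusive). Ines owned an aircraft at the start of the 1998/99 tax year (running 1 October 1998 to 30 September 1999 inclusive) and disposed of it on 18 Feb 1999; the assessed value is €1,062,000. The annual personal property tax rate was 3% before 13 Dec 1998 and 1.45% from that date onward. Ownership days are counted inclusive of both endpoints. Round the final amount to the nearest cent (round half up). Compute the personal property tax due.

€9,240.85

1 Oct – 12 Dec 1998: 73 days at 3% → €1,062,000 × 3% × 73/365 = €6,372.0000
13 Dec 1998 – 18 Feb 1999: 68 days at 1.45% → €1,062,000 × 1.45% × 68/365 = €2,868.8548
Total = €9,240.8548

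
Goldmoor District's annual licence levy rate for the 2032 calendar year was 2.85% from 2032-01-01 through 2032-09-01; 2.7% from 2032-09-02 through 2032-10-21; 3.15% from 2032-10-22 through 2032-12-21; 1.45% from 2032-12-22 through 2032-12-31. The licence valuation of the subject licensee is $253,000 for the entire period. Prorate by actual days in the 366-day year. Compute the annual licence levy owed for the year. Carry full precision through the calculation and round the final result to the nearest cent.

$7,188.38

2032-01-01 to 2032-09-01: 245 days at 2.85% → $253,000 × 2.85% × 245/366 = $4,826.7008
2032-09-02 to 2032-10-21: 50 days at 2.7% → $253,000 × 2.7% × 50/366 = $933.1967
2032-10-22 to 2032-12-21: 61 days at 3.15% → $253,000 × 3.15% × 61/366 = $1,328.2500
2032-12-22 to 2032-12-31: 10 days at 1.45% → $253,000 × 1.45% × 10/366 = $100.2322
Total = $7,188.3798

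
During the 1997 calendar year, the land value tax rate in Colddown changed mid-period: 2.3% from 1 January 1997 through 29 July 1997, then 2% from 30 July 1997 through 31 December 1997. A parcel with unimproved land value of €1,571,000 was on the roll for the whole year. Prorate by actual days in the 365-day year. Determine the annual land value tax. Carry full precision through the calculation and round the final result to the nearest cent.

€34,131.59

1 January – 29 July 1997: 210 days at 2.3% → €1,571,000 × 2.3% × 210/365 = €20,788.8493
30 July – 31 December 1997: 155 days at 2% → €1,571,000 × 2% × 155/365 = €13,342.7397
Total = €34,131.5890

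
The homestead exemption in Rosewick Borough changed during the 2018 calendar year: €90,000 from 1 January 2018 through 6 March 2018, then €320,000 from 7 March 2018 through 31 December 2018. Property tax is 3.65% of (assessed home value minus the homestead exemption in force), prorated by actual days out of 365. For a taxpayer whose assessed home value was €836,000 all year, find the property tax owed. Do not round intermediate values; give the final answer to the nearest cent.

€20,329.00

1 January – 6 March 2018: 65 days, exemption €90,000 → (€836,000 − €90,000) × 3.65% × 65/365 = €4,849.0000
7 March – 31 December 2018: 300 days, exemption €320,000 → (€836,000 − €320,000) × 3.65% × 300/365 = €15,480.0000
Total = €20,329.0000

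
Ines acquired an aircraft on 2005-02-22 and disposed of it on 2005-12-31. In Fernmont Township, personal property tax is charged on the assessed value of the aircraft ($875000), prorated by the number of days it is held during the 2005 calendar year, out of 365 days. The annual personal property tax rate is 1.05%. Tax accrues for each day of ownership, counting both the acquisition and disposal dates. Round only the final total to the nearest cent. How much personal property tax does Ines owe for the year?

$7878.60

Days held (2005-02-22 to 2005-12-31): 313 out of 365
Tax = $875000 × 1.05% × 313/365 = $7878.5959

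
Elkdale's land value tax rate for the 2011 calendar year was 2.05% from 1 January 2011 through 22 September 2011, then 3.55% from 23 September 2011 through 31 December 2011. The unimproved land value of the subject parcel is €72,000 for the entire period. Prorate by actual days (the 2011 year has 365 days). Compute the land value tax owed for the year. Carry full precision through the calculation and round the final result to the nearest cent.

1 January – 22 September 2011: 265 days at 2.05% → €72,000 × 2.05% × 265/365 = €1,071.6164
23 September – 31 December 2011: 100 days at 3.55% → €72,000 × 3.55% × 100/365 = €700.2740
Total = €1,771.8904

€1,771.89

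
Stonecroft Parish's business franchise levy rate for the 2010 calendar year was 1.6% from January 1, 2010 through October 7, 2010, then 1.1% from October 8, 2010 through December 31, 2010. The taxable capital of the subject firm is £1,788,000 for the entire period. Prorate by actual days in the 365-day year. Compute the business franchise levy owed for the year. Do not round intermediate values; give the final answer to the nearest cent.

£26,526.08

January 1 – October 7, 2010: 280 days at 1.6% → £1,788,000 × 1.6% × 280/365 = £21,945.8630
October 8 – December 31, 2010: 85 days at 1.1% → £1,788,000 × 1.1% × 85/365 = £4,580.2192
Total = £26,526.0822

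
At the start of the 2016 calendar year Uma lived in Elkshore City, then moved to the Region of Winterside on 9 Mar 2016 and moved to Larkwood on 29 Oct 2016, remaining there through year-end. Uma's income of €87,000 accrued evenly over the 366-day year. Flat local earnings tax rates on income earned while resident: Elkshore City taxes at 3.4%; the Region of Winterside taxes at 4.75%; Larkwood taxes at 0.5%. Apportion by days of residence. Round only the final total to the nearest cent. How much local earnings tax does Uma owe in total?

Elkshore City, 1 Jan – 8 Mar 2016: 68 days → €87,000 × 3.4% × 68/366 = €549.5738
The Region of Winterside, 9 Mar – 28 Oct 2016: 234 days → €87,000 × 4.75% × 234/366 = €2,642.0902
Larkwood, 29 Oct – 31 Dec 2016: 64 days → €87,000 × 0.5% × 64/366 = €76.0656
Total = €3,267.7295

€3,267.73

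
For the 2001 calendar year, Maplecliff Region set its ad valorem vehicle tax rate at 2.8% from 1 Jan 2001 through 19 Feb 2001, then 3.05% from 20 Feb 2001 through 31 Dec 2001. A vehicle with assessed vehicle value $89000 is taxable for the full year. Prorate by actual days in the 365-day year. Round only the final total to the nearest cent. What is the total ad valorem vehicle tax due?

1 Jan – 19 Feb 2001: 50 days at 2.8% → $89000 × 2.8% × 50/365 = $341.3699
20 Feb – 31 Dec 2001: 315 days at 3.05% → $89000 × 3.05% × 315/365 = $2342.6507
Total = $2684.0205

$2684.02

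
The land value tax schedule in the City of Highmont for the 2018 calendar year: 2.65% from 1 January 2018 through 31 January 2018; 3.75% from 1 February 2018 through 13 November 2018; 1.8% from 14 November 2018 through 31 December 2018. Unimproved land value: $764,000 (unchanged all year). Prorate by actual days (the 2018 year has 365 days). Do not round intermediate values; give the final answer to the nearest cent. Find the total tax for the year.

$25,977.05

1 January – 31 January 2018: 31 days at 2.65% → $764,000 × 2.65% × 31/365 = $1,719.5233
1 February – 13 November 2018: 286 days at 3.75% → $764,000 × 3.75% × 286/365 = $22,449.0411
14 November – 31 December 2018: 48 days at 1.8% → $764,000 × 1.8% × 48/365 = $1,808.4822
Total = $25,977.0466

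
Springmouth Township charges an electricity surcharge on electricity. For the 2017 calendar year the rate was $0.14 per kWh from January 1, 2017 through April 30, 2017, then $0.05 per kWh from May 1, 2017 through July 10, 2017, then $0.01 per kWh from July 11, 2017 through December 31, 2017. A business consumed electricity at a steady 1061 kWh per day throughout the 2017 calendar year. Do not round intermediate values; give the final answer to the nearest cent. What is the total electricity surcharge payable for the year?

$23,437.49

January 1 – April 30, 2017: 120 days × 1061 kWh/day = 127,320 kWh at $0.14/kWh → $17,824.80
May 1 – July 10, 2017: 71 days × 1061 kWh/day = 75,331 kWh at $0.05/kWh → $3,766.55
July 11 – December 31, 2017: 174 days × 1061 kWh/day = 184,614 kWh at $0.01/kWh → $1,846.14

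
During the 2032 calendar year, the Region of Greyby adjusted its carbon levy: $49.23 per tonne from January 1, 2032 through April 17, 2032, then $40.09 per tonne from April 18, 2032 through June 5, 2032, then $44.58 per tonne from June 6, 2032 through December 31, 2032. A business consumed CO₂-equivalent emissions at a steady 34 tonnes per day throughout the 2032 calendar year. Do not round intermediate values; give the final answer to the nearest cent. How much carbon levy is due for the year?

January 1 – April 17, 2032: 108 days × 34 tonnes/day = 3,672 tonnes at $49.23/tonne → $180772.56
April 18 – June 5, 2032: 49 days × 34 tonnes/day = 1,666 tonnes at $40.09/tonne → $66789.94
June 6 – December 31, 2032: 209 days × 34 tonnes/day = 7,106 tonnes at $44.58/tonne → $316785.48

$564347.98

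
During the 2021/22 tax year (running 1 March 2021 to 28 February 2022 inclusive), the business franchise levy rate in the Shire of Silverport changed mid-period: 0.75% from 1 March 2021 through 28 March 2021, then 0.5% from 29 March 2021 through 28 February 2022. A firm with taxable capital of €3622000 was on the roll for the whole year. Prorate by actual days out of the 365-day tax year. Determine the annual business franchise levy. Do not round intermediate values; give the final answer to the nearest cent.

1 March – 28 March 2021: 28 days at 0.75% → €3622000 × 0.75% × 28/365 = €2083.8904
29 March 2021 – 28 February 2022: 337 days at 0.5% → €3622000 × 0.5% × 337/365 = €16720.7397
Total = €18804.6301

€18804.63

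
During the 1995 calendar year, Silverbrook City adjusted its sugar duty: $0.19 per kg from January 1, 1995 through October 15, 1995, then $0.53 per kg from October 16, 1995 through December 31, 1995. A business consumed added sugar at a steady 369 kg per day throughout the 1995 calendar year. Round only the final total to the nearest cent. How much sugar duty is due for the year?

$35,250.57

January 1 – October 15, 1995: 288 days × 369 kg/day = 106,272 kg at $0.19/kg → $20,191.68
October 16 – December 31, 1995: 77 days × 369 kg/day = 28,413 kg at $0.53/kg → $15,058.89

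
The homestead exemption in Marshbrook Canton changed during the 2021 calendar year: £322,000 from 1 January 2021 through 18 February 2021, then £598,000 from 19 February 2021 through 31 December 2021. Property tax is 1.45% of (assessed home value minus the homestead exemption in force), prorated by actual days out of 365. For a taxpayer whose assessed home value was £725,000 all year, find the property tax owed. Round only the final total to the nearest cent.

£2,378.75

1 January – 18 February 2021: 49 days, exemption £322,000 → (£725,000 − £322,000) × 1.45% × 49/365 = £784.4699
19 February – 31 December 2021: 316 days, exemption £598,000 → (£725,000 − £598,000) × 1.45% × 316/365 = £1,594.2849
Total = £2,378.7548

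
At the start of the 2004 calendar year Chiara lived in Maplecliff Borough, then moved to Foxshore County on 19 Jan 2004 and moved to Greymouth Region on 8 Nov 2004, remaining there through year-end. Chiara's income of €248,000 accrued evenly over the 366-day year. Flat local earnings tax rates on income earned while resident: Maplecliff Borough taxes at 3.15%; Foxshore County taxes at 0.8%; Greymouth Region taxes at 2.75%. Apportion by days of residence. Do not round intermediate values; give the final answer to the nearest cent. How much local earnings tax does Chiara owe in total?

Maplecliff Borough, 1 Jan – 18 Jan 2004: 18 days → €248,000 × 3.15% × 18/366 = €384.1967
Foxshore County, 19 Jan – 7 Nov 2004: 294 days → €248,000 × 0.8% × 294/366 = €1,593.7049
Greymouth Region, 8 Nov – 31 Dec 2004: 54 days → €248,000 × 2.75% × 54/366 = €1,006.2295
Total = €2,984.1311

€2,984.13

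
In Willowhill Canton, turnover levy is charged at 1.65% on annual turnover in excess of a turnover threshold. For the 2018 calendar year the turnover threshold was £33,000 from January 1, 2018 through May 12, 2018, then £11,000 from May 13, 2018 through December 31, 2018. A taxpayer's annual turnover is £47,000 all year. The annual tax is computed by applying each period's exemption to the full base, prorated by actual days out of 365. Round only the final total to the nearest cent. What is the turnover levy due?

£462.72

January 1 – May 12, 2018: 132 days, exemption £33,000 → (£47,000 − £33,000) × 1.65% × 132/365 = £83.5397
May 13 – December 31, 2018: 233 days, exemption £11,000 → (£47,000 − £11,000) × 1.65% × 233/365 = £379.1836
Total = £462.7233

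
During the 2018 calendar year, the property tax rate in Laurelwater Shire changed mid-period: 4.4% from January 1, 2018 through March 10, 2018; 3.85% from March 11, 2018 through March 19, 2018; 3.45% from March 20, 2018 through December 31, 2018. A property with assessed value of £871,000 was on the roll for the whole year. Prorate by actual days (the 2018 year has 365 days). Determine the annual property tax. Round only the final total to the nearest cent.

£31,699.63

January 1 – March 10, 2018: 69 days at 4.4% → £871,000 × 4.4% × 69/365 = £7,244.8110
March 11 – March 19, 2018: 9 days at 3.85% → £871,000 × 3.85% × 9/365 = £826.8534
March 20 – December 31, 2018: 287 days at 3.45% → £871,000 × 3.45% × 287/365 = £23,627.9630
Total = £31,699.6274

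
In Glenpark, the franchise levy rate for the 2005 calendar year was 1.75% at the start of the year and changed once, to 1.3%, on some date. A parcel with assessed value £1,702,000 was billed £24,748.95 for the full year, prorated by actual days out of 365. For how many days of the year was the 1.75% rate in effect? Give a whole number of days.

Let d = days at the first rate; then 365 − d days at the second rate.
£1,702,000 × [1.75%·d + 1.3%·(365−d)] / 365 = £24,748.95
Solving gives d = 125, so the new rate took effect on May 6, 2005.

125 days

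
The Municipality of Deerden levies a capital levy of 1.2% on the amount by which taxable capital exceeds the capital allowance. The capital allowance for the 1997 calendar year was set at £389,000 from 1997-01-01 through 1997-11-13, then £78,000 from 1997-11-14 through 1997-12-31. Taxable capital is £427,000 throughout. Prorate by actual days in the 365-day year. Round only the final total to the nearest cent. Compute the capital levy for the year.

1997-01-01 to 1997-11-13: 317 days, exemption £389,000 → (£427,000 − £389,000) × 1.2% × 317/365 = £396.0329
1997-11-14 to 1997-12-31: 48 days, exemption £78,000 → (£427,000 − £78,000) × 1.2% × 48/365 = £550.7507
Total = £946.7836

£946.78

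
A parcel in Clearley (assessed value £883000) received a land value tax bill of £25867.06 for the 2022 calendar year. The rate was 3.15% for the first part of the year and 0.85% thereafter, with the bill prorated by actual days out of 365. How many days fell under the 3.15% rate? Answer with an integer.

330 days

Let d = days at the first rate; then 365 − d days at the second rate.
£883000 × [3.15%·d + 0.85%·(365−d)] / 365 = £25867.06
Solving gives d = 330, so the new rate took effect on November 27, 2022.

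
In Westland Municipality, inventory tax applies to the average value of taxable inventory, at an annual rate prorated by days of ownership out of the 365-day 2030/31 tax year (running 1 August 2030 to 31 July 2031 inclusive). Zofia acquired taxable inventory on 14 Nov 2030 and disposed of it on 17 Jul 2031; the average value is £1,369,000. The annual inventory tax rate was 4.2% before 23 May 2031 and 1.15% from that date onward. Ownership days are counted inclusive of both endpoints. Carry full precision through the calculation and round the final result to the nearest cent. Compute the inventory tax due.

14 Nov 2030 – 22 May 2031: 190 days at 4.2% → £1,369,000 × 4.2% × 190/365 = £29,930.4658
23 May – 17 Jul 2031: 56 days at 1.15% → £1,369,000 × 1.15% × 56/365 = £2,415.4411
Total = £32,345.9068

£32,345.91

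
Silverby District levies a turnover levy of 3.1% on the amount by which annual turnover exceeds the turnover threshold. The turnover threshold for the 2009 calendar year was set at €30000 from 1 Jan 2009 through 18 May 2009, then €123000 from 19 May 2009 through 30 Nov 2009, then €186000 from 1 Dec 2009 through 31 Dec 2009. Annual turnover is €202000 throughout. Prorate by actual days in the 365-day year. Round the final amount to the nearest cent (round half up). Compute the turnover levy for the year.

€3373.14

1 Jan – 18 May 2009: 138 days, exemption €30000 → (€202000 − €30000) × 3.1% × 138/365 = €2015.9342
19 May – 30 Nov 2009: 196 days, exemption €123000 → (€202000 − €123000) × 3.1% × 196/365 = €1315.0795
1 Dec – 31 Dec 2009: 31 days, exemption €186000 → (€202000 − €186000) × 3.1% × 31/365 = €42.1260
Total = €3373.1397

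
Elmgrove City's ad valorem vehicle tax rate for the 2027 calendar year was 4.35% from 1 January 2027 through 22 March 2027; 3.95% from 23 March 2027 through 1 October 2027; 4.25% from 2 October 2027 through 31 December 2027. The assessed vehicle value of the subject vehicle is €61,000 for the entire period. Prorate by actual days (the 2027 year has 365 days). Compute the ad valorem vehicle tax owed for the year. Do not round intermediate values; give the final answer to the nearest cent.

1 January – 22 March 2027: 81 days at 4.35% → €61,000 × 4.35% × 81/365 = €588.8589
23 March – 1 October 2027: 193 days at 3.95% → €61,000 × 3.95% × 193/365 = €1,274.0644
2 October – 31 December 2027: 91 days at 4.25% → €61,000 × 4.25% × 91/365 = €646.3493
Total = €2,509.2726

€2,509.27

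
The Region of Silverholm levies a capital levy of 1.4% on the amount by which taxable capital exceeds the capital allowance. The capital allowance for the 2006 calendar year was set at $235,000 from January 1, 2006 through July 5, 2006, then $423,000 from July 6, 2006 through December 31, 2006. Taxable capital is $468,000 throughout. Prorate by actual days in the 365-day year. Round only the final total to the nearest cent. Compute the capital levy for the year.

January 1 – July 5, 2006: 186 days, exemption $235,000 → ($468,000 − $235,000) × 1.4% × 186/365 = $1,662.2795
July 6 – December 31, 2006: 179 days, exemption $423,000 → ($468,000 − $423,000) × 1.4% × 179/365 = $308.9589
Total = $1,971.2384

$1,971.24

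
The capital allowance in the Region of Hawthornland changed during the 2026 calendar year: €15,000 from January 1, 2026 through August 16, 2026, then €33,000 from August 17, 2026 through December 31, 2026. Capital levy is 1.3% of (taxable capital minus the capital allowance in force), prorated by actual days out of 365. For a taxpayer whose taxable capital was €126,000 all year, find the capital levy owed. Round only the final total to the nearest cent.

€1,355.17

January 1 – August 16, 2026: 228 days, exemption €15,000 → (€126,000 − €15,000) × 1.3% × 228/365 = €901.3808
August 17 – December 31, 2026: 137 days, exemption €33,000 → (€126,000 − €33,000) × 1.3% × 137/365 = €453.7890
Total = €1,355.1699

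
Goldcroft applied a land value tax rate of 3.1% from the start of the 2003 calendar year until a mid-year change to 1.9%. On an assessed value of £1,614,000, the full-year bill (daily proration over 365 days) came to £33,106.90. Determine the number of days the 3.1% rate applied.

Let d = days at the first rate; then 365 − d days at the second rate.
£1,614,000 × [3.1%·d + 1.9%·(365−d)] / 365 = £33,106.90
Solving gives d = 46, so the new rate took effect on 16 Feb 2003.

46 days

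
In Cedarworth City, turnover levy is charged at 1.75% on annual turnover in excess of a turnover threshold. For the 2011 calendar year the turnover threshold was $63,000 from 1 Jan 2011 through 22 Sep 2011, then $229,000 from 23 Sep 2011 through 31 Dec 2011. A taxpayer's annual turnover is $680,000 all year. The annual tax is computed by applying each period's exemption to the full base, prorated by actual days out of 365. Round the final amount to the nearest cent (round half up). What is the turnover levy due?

$10,001.61

1 Jan – 22 Sep 2011: 265 days, exemption $63,000 → ($680,000 − $63,000) × 1.75% × 265/365 = $7,839.2808
23 Sep – 31 Dec 2011: 100 days, exemption $229,000 → ($680,000 − $229,000) × 1.75% × 100/365 = $2,162.3288
Total = $10,001.6096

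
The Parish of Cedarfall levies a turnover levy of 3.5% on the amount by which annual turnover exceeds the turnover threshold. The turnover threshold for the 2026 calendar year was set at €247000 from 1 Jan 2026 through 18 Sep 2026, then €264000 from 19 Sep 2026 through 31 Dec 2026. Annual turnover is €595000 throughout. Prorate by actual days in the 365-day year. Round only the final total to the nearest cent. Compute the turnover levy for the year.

1 Jan – 18 Sep 2026: 261 days, exemption €247000 → (€595000 − €247000) × 3.5% × 261/365 = €8709.5342
19 Sep – 31 Dec 2026: 104 days, exemption €264000 → (€595000 − €264000) × 3.5% × 104/365 = €3300.9315
Total = €12010.4658

€12010.47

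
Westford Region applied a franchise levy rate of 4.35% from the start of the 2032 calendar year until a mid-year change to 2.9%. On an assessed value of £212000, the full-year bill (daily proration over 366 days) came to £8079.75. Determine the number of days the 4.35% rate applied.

Let d = days at the first rate; then 366 − d days at the second rate.
£212000 × [4.35%·d + 2.9%·(366−d)] / 366 = £8079.75
Solving gives d = 230, so the new rate took effect on 18 Aug 2032.

230 days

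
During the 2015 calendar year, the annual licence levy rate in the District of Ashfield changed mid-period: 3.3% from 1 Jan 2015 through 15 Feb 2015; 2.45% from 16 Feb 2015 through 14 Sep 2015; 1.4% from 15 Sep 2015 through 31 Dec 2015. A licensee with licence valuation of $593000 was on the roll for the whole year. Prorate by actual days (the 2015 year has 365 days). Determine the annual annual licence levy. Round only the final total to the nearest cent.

$13321.38

1 Jan – 15 Feb 2015: 46 days at 3.3% → $593000 × 3.3% × 46/365 = $2466.2301
16 Feb – 14 Sep 2015: 211 days at 2.45% → $593000 × 2.45% × 211/365 = $8398.6671
15 Sep – 31 Dec 2015: 108 days at 1.4% → $593000 × 1.4% × 108/365 = $2456.4822
Total = $13321.3795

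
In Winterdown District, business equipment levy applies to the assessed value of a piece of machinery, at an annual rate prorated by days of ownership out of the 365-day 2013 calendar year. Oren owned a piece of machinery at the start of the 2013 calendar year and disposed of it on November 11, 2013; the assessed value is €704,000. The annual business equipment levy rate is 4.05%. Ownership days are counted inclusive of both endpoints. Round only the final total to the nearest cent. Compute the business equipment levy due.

€24,606.25

Days held (January 1 – November 11, 2013): 315 out of 365
Tax = €704,000 × 4.05% × 315/365 = €24,606.2466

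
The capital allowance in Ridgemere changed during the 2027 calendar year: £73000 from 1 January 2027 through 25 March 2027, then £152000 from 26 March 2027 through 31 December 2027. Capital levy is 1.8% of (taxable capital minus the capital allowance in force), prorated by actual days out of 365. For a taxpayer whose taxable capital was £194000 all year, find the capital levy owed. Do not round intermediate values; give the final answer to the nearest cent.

£1083.25

1 January – 25 March 2027: 84 days, exemption £73000 → (£194000 − £73000) × 1.8% × 84/365 = £501.2384
26 March – 31 December 2027: 281 days, exemption £152000 → (£194000 − £152000) × 1.8% × 281/365 = £582.0164
Total = £1083.2548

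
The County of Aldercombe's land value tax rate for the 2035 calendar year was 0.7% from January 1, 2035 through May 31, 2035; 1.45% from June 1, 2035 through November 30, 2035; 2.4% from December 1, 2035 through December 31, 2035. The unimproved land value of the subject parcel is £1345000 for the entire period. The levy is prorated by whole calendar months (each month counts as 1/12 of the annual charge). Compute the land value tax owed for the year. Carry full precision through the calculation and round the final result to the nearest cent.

£16364.17

January 1 – May 31, 2035: 5 months at 0.7% → £1345000 × 0.7% × 5/12 = £3922.9167
June 1 – November 30, 2035: 6 months at 1.45% → £1345000 × 1.45% × 6/12 = £9751.2500
December 1 – December 31, 2035: 1 month at 2.4% → £1345000 × 2.4% × 1/12 = £2690.0000
Total = £16364.1667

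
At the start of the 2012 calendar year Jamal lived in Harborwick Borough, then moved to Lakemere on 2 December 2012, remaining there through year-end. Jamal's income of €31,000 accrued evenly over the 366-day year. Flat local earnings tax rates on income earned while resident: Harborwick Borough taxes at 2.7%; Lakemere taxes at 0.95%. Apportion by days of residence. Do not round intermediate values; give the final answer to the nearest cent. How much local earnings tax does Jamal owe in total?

€792.53

Harborwick Borough, 1 January – 1 December 2012: 336 days → €31,000 × 2.7% × 336/366 = €768.3934
Lakemere, 2 December – 31 December 2012: 30 days → €31,000 × 0.95% × 30/366 = €24.1393
Total = €792.5328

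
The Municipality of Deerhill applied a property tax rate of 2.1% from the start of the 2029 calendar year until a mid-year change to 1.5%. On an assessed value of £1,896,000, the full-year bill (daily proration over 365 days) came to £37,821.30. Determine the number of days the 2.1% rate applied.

Let d = days at the first rate; then 365 − d days at the second rate.
£1,896,000 × [2.1%·d + 1.5%·(365−d)] / 365 = £37,821.30
Solving gives d = 301, so the new rate took effect on 29 October 2029.

301 days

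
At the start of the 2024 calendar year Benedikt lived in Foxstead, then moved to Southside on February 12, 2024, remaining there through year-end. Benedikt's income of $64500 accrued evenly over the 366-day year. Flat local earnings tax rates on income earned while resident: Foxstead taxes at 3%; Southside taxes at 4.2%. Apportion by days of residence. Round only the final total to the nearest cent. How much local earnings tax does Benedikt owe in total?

$2620.18

Foxstead, January 1 – February 11, 2024: 42 days → $64500 × 3% × 42/366 = $222.0492
Southside, February 12 – December 31, 2024: 324 days → $64500 × 4.2% × 324/366 = $2398.1311
Total = $2620.1803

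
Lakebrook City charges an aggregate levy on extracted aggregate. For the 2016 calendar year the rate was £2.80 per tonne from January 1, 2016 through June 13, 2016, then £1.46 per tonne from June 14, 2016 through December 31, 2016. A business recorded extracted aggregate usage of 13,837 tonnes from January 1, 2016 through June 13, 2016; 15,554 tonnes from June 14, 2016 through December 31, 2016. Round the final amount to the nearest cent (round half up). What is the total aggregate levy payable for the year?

£61452.44

January 1 – June 13, 2016: 13,837 tonnes at £2.80/tonne → £38743.60
June 14 – December 31, 2016: 15,554 tonnes at £1.46/tonne → £22708.84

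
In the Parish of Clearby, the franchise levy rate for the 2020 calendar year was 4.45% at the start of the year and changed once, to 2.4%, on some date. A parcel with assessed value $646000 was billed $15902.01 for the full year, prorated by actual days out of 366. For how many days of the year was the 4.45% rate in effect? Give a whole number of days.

Let d = days at the first rate; then 366 − d days at the second rate.
$646000 × [4.45%·d + 2.4%·(366−d)] / 366 = $15902.01
Solving gives d = 11, so the new rate took effect on 12 Jan 2020.

11 days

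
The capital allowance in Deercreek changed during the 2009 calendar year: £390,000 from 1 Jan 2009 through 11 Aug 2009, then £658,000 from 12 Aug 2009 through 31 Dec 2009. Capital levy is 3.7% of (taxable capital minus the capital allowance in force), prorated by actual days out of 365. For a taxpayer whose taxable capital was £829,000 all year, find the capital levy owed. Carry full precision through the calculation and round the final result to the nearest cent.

1 Jan – 11 Aug 2009: 223 days, exemption £390,000 → (£829,000 − £390,000) × 3.7% × 223/365 = £9,923.8055
12 Aug – 31 Dec 2009: 142 days, exemption £658,000 → (£829,000 − £658,000) × 3.7% × 142/365 = £2,461.4630
Total = £12,385.2685

£12,385.27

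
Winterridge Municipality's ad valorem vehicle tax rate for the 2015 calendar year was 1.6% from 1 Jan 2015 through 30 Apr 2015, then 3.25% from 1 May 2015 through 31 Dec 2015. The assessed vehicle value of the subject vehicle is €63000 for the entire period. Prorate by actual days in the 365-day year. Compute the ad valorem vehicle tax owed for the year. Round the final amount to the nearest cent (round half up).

1 Jan – 30 Apr 2015: 120 days at 1.6% → €63000 × 1.6% × 120/365 = €331.3973
1 May – 31 Dec 2015: 245 days at 3.25% → €63000 × 3.25% × 245/365 = €1374.3493
Total = €1705.7466

€1705.75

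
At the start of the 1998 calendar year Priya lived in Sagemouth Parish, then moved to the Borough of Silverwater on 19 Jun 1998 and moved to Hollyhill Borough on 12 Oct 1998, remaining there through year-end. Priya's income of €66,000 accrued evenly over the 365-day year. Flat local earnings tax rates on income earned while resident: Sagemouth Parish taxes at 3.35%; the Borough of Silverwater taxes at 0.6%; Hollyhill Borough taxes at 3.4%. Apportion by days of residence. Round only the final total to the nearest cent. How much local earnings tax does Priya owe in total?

€1,646.47

Sagemouth Parish, 1 Jan – 18 Jun 1998: 169 days → €66,000 × 3.35% × 169/365 = €1,023.7233
The Borough of Silverwater, 19 Jun – 11 Oct 1998: 115 days → €66,000 × 0.6% × 115/365 = €124.7671
Hollyhill Borough, 12 Oct – 31 Dec 1998: 81 days → €66,000 × 3.4% × 81/365 = €497.9836
Total = €1,646.4740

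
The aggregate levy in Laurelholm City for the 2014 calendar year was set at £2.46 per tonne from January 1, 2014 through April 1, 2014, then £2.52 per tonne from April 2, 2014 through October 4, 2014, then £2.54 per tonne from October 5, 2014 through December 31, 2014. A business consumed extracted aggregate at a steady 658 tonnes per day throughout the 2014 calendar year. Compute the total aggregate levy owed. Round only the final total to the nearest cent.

£602793.80

January 1 – April 1, 2014: 91 days × 658 tonnes/day = 59,878 tonnes at £2.46/tonne → £147299.88
April 2 – October 4, 2014: 186 days × 658 tonnes/day = 122,388 tonnes at £2.52/tonne → £308417.76
October 5 – December 31, 2014: 88 days × 658 tonnes/day = 57,904 tonnes at £2.54/tonne → £147076.16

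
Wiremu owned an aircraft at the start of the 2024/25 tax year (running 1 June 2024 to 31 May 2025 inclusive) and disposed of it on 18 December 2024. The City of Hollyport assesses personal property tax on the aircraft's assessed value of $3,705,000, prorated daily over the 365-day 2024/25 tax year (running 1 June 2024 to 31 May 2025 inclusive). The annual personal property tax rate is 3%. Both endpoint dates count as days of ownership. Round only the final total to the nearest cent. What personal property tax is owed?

Days held (1 June – 18 December 2024): 201 out of 365
Tax = $3,705,000 × 3% × 201/365 = $61,208.6301

$61,208.63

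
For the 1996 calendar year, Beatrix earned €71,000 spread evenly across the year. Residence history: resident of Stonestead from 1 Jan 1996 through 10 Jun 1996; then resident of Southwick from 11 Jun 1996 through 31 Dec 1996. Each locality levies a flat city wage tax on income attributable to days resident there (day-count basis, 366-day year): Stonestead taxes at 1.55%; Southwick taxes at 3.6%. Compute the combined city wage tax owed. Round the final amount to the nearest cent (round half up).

€1,911.76

Stonestead, 1 Jan – 10 Jun 1996: 162 days → €71,000 × 1.55% × 162/366 = €487.1066
Southwick, 11 Jun – 31 Dec 1996: 204 days → €71,000 × 3.6% × 204/366 = €1,424.6557
Total = €1,911.7623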